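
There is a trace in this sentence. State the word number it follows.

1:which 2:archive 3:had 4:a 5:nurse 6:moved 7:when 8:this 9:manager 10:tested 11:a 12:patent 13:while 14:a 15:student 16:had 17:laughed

The displaced element is "which archive" (word 2).
It functions as the direct object of "moved", so the gap sits immediately after word 6 ("moved").
Base order: A nurse had moved which archive when this manager tested a patent while a student had laughed.

6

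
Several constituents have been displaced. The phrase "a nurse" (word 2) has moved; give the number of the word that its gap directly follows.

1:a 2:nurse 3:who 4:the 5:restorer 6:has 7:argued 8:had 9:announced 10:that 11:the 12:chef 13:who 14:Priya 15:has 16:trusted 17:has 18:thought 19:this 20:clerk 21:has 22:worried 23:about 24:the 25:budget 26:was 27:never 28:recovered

The displaced element is "a nurse" (word 2).
It is linked across 1 clause boundary (Ø).
It functions as the subject of "announced", so the gap sits immediately after word 7 ("argued").
Base order: The restorer has argued that a nurse had announced that the chef who Priya has trusted has thought this clerk has worried about the budget.

7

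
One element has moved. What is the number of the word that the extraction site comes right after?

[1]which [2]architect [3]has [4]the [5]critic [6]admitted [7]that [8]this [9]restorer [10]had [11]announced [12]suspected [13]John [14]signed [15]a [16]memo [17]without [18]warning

The displaced element is "which architect" (word 2).
It is linked across 2 clause boundaries (that → Ø).
It functions as the subject of "suspected", so the gap sits immediately after word 11 ("announced").
Base order: The critic has admitted that this restorer had announced which architect suspected John signed a memo without warning.

11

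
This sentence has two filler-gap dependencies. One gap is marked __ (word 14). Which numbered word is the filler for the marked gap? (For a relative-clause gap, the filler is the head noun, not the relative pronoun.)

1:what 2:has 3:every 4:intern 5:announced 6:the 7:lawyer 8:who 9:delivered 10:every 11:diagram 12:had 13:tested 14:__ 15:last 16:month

The marked gap is the direct object of "tested".
Its filler is the fronted wh-phrase "what", at word 1.
(The other dependency links word 7 to a gap after word 8.)

1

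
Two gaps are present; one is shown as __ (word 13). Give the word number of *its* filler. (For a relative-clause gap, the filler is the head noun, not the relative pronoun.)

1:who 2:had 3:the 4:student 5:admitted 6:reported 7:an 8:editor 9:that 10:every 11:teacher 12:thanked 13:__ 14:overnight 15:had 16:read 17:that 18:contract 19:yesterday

8

The marked gap is inside the relative clause, the direct object of "thanked".
Its filler is the head noun "editor" (via "that"), at word 8.
(The other dependency links word 1 to a gap after word 5.)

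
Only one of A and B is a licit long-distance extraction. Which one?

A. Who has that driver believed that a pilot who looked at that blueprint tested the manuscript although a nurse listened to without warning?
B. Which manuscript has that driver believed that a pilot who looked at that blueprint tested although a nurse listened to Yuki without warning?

In A, the wh-phrase is extracted from inside an adjunct island (introduced by "although"), which blocks movement.
In B, the extraction path crosses only that-complement boundaries, which are transparent.
So B is grammatical.

B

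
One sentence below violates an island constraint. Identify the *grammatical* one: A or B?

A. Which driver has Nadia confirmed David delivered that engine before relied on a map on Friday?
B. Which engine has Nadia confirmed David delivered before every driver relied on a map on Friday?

B

In A, the wh-phrase is extracted from inside an adjunct island (introduced by "before"), which blocks movement.
In B, the extraction path crosses only that-complement boundaries, which are transparent.
So B is grammatical.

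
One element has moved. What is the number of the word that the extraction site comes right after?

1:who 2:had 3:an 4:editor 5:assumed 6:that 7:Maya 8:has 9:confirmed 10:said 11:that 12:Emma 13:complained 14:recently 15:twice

9

The displaced element is "who" (word 1).
It is linked across 2 clause boundaries (that → Ø).
It functions as the subject of "said", so the gap sits immediately after word 9 ("confirmed").
Base order: An editor had assumed that Maya has confirmed that who said that Emma complained recently twice.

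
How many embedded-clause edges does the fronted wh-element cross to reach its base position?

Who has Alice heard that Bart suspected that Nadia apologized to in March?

2

"who" is extracted from the PP object of "apologized".
Boundaries crossed, outermost first: [that], [that] — 2 in total.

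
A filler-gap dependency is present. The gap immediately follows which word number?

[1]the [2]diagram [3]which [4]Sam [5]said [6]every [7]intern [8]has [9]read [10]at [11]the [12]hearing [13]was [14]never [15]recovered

9

The displaced element is "the diagram" (word 2).
It is linked across 1 clause boundary (Ø).
It functions as the direct object of "read", so the gap sits immediately after word 9 ("read").
Base order: Sam said every intern has read the diagram at the hearing.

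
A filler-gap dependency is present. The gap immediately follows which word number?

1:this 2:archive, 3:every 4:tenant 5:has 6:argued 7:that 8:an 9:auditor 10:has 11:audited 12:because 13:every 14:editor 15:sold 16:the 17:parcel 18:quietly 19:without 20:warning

11

The displaced element is "this archive" (word 2).
It is linked across 1 clause boundary (that).
It functions as the direct object of "audited", so the gap sits immediately after word 11 ("audited").
Base order: Every tenant has argued that an auditor has audited this archive because every editor sold the parcel quietly without warning.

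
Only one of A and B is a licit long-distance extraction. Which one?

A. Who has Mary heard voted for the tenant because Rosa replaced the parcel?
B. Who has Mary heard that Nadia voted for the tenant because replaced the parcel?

A

In B, the wh-phrase is extracted from inside an adjunct island (introduced by "because"), which blocks movement.
In A, the extraction path crosses only that-complement boundaries, which are transparent.
So A is grammatical.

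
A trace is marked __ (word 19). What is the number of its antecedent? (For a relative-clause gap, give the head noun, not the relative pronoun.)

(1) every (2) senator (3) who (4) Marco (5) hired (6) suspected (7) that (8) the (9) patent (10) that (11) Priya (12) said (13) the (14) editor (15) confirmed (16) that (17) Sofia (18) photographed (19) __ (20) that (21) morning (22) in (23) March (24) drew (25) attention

The gap at 19 is the object of "photographed", inside a relative clause.
The relative pronoun is "that" (word 10); it is bound by the head noun immediately before it.
Its filler is the head noun "patent", at word 9.

9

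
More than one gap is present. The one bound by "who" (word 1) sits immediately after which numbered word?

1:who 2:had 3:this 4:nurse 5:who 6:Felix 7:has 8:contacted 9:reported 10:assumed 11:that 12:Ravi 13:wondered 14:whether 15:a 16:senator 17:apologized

The displaced element is "who" (word 1).
It is linked across 1 clause boundary (Ø).
It functions as the subject of "assumed", so the gap sits immediately after word 9 ("reported").
Base order: This nurse who Felix has contacted had reported that who assumed that Ravi wondered whether a senator apologized.

9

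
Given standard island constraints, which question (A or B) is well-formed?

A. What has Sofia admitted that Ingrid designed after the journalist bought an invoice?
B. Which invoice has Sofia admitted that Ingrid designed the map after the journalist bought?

A

In B, the wh-phrase is extracted from inside an adjunct island (introduced by "after"), which blocks movement.
In A, the extraction path crosses only that-complement boundaries, which are transparent.
So A is grammatical.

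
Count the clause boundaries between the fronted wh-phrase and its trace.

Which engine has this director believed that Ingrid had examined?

1

"which engine" is extracted from the object of "examined".
Boundaries crossed, outermost first: [that] — 1 in total.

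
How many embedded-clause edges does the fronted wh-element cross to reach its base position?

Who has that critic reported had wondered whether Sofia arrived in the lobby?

1

"who" is extracted from the subject of "wondered".
Boundaries crossed, outermost first: [Ø] — 1 in total.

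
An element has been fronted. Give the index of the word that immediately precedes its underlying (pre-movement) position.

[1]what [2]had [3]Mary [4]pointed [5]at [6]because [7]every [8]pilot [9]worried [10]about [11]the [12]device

The displaced element is "what" (word 1).
It functions as the object of the preposition "at" of "pointed", so the gap sits immediately after word 5 ("at").
Base order: Mary had pointed at what because every pilot worried about the device.

5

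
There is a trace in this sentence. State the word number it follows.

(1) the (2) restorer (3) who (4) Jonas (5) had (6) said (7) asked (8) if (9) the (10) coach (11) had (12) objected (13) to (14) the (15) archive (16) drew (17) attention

6

The displaced element is "the restorer" (word 2).
It is linked across 1 clause boundary (Ø).
It functions as the subject of "asked", so the gap sits immediately after word 6 ("said").
Base order: Jonas had said that the restorer asked if the coach had objected to the archive.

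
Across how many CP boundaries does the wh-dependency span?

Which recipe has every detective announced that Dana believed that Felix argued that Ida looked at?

"which recipe" is extracted from the PP object of "looked".
Boundaries crossed, outermost first: [that], [that], [that] — 3 in total.

3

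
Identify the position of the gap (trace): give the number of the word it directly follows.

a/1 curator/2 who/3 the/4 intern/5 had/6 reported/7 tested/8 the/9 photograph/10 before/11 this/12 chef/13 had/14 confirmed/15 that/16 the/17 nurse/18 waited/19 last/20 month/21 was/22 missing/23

7

The displaced element is "a curator" (word 2).
It is linked across 1 clause boundary (Ø).
It functions as the subject of "tested", so the gap sits immediately after word 7 ("reported").
Base order: The intern had reported that a curator tested the photograph before this chef had confirmed that the nurse waited last month.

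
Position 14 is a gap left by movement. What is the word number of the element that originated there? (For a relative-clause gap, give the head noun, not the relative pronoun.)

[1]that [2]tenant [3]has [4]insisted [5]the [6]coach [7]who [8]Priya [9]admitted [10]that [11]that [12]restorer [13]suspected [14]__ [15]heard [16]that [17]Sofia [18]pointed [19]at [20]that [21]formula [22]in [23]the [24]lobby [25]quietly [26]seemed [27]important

The gap at 14 is the subject of "heard", inside a relative clause.
The relative pronoun is "who" (word 7); it is bound by the head noun immediately before it.
Its filler is the head noun "coach", at word 6.

6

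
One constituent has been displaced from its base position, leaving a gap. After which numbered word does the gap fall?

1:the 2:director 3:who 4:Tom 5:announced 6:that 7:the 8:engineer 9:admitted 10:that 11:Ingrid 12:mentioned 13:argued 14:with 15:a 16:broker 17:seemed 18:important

The displaced element is "the director" (word 2).
It is linked across 3 clause boundaries (that → that → Ø).
It functions as the subject of "argued", so the gap sits immediately after word 12 ("mentioned").
Base order: Tom announced that the engineer admitted that Ingrid mentioned the director argued with a broker.

12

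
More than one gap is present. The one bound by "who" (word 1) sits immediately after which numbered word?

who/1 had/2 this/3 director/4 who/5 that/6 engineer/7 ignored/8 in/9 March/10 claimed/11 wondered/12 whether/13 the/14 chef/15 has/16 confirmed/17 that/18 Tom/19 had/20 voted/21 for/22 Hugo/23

The displaced element is "who" (word 1).
It is linked across 1 clause boundary (Ø).
It functions as the subject of "wondered", so the gap sits immediately after word 11 ("claimed").
Base order: This director who that engineer ignored in March had claimed who wondered whether the chef has confirmed that Tom had voted for Hugo.

11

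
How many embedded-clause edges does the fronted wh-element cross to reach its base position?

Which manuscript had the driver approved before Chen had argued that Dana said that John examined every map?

0

"which manuscript" originates inside the matrix clause — no clause boundary is crossed.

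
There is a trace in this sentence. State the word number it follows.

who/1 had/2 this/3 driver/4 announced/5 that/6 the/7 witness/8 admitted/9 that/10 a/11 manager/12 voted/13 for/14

14

The displaced element is "who" (word 1).
It is linked across 2 clause boundaries (that → that).
It functions as the object of the preposition "for" of "voted", so the gap sits immediately after word 14 ("for").
Base order: This driver had announced that the witness admitted that a manager voted for who.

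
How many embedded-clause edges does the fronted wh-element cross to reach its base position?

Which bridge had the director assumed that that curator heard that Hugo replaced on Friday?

"which bridge" is extracted from the object of "replaced".
Boundaries crossed, outermost first: [that], [that] — 2 in total.

2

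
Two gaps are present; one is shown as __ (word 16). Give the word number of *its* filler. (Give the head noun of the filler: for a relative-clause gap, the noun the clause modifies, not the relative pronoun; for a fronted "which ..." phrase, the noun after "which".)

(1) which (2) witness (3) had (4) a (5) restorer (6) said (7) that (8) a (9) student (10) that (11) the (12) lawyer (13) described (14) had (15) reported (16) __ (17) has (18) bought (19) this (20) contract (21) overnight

2

The marked gap is the subject of "bought".
Its filler is the fronted wh-phrase "which witness", at word 2.
(The other dependency links word 9 to a gap after word 13.)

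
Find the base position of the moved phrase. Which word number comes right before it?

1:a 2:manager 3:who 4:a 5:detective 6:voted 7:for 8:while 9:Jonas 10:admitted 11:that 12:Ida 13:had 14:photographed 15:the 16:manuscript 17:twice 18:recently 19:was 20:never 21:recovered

The displaced element is "a manager" (word 2).
It functions as the object of the preposition "for" of "voted", so the gap sits immediately after word 7 ("for").
Base order: A detective voted for a manager while Jonas admitted that Ida had photographed the manuscript twice recently.

7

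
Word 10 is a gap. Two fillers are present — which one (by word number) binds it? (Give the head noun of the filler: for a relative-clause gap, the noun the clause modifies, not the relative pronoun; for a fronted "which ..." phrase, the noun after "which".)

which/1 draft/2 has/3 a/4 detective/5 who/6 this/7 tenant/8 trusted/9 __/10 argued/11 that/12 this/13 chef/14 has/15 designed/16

5

The marked gap is inside the relative clause, the direct object of "trusted".
Its filler is the head noun "detective" (via "who"), at word 5.
(The other dependency links word 2 to a gap after word 16.)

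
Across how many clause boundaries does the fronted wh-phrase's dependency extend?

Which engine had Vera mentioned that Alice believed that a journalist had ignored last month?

2

"which engine" is extracted from the object of "ignored".
Boundaries crossed, outermost first: [that], [that] — 2 in total.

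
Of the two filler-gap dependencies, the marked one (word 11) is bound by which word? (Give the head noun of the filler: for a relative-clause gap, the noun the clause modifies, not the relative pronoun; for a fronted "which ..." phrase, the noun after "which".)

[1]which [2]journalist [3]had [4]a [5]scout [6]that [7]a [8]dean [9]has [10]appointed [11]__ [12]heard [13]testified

The marked gap is inside the relative clause, the direct object of "appointed".
Its filler is the head noun "scout" (via "that"), at word 5.
(The other dependency links word 2 to a gap after word 12.)

5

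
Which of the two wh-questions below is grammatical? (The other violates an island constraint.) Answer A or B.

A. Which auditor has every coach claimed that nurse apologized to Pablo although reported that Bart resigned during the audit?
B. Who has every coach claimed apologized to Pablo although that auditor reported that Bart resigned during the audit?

B

In A, the wh-phrase is extracted from inside an adjunct island (introduced by "although"), which blocks movement.
In B, the extraction path crosses only that-complement boundaries, which are transparent.
So B is grammatical.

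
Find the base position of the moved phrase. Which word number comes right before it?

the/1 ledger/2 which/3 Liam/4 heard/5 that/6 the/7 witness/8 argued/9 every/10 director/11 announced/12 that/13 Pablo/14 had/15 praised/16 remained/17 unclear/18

The displaced element is "the ledger" (word 2).
It is linked across 3 clause boundaries (that → Ø → that).
It functions as the direct object of "praised", so the gap sits immediately after word 16 ("praised").
Base order: Liam heard that the witness argued every director announced that Pablo had praised the ledger.

16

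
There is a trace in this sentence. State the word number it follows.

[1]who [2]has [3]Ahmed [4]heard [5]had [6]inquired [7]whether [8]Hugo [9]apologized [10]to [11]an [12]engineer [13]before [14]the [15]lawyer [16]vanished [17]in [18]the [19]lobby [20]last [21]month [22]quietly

The displaced element is "who" (word 1).
It is linked across 1 clause boundary (Ø).
It functions as the subject of "inquired", so the gap sits immediately after word 4 ("heard").
Base order: Ahmed has heard that who had inquired whether Hugo apologized to an engineer before the lawyer vanished in the lobby last month quietly.

4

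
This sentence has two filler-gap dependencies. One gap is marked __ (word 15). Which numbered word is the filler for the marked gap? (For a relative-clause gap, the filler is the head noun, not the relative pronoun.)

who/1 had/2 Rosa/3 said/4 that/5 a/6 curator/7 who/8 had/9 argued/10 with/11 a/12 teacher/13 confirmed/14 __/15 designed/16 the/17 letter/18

1

The marked gap is the subject of "designed".
Its filler is the fronted wh-phrase "who", at word 1.
(The other dependency links word 7 to a gap after word 8.)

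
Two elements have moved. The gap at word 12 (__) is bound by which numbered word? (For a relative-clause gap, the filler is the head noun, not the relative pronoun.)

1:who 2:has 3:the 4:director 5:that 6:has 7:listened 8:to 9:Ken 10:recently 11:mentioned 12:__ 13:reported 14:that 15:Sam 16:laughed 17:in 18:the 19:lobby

1

The marked gap is the subject of "reported".
Its filler is the fronted wh-phrase "who", at word 1.
(The other dependency links word 4 to a gap after word 5.)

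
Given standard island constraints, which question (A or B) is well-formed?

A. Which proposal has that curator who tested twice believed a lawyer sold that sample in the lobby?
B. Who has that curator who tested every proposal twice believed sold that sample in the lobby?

B

In A, the wh-phrase is extracted from inside a complex-NP island (relative clause) (introduced by "who"), which blocks movement.
In B, the extraction path crosses only that-complement boundaries, which are transparent.
So B is grammatical.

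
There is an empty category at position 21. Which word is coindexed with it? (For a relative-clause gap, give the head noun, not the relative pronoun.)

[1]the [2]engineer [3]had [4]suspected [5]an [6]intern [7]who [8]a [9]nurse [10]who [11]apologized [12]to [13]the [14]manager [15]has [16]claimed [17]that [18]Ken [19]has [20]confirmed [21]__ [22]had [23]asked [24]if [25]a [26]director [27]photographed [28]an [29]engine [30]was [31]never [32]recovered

The gap at 21 is the subject of "asked", inside a relative clause.
The relative pronoun is "who" (word 7); it is bound by the head noun immediately before it.
Its filler is the head noun "intern", at word 6.

6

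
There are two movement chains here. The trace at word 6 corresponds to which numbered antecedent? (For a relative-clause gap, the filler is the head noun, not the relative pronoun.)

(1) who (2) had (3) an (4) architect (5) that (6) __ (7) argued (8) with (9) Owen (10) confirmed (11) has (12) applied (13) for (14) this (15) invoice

The marked gap is inside the relative clause, the subject of "argued".
Its filler is the head noun "architect" (via "that"), at word 4.
(The other dependency links word 1 to a gap after word 10.)

4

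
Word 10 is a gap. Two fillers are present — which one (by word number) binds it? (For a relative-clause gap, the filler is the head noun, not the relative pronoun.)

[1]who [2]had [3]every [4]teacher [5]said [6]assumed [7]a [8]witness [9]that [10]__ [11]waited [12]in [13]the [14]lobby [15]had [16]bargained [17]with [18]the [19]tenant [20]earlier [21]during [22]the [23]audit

8

The marked gap is inside the relative clause, the subject of "waited".
Its filler is the head noun "witness" (via "that"), at word 8.
(The other dependency links word 1 to a gap after word 5.)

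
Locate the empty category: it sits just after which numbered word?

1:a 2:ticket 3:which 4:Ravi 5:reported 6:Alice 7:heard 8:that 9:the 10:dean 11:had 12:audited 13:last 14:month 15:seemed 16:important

The displaced element is "a ticket" (word 2).
It is linked across 2 clause boundaries (Ø → that).
It functions as the direct object of "audited", so the gap sits immediately after word 12 ("audited").
Base order: Ravi reported Alice heard that the dean had audited a ticket last month.

12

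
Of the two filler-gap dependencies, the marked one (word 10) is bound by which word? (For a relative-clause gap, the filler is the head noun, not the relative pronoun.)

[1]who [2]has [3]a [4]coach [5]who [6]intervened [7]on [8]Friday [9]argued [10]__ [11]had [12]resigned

The marked gap is the subject of "resigned".
Its filler is the fronted wh-phrase "who", at word 1.
(The other dependency links word 4 to a gap after word 5.)

1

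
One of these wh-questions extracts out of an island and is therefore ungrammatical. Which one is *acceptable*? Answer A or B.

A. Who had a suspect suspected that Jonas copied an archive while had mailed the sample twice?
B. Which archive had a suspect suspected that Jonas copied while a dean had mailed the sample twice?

B

In A, the wh-phrase is extracted from inside an adjunct island (introduced by "while"), which blocks movement.
In B, the extraction path crosses only that-complement boundaries, which are transparent.
So B is grammatical.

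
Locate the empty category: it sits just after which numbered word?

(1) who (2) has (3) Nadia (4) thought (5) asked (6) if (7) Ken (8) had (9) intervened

4

The displaced element is "who" (word 1).
It is linked across 1 clause boundary (Ø).
It functions as the subject of "asked", so the gap sits immediately after word 4 ("thought").
Base order: Nadia has thought that who asked if Ken had intervened.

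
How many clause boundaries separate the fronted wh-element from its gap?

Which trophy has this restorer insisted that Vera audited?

"which trophy" is extracted from the object of "audited".
Boundaries crossed, outermost first: [that] — 1 in total.

1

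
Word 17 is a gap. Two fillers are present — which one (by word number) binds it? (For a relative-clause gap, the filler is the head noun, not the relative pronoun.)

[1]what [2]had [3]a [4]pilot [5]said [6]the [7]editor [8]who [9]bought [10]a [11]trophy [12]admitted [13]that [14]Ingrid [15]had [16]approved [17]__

The marked gap is the direct object of "approved".
Its filler is the fronted wh-phrase "what", at word 1.
(The other dependency links word 7 to a gap after word 8.)

1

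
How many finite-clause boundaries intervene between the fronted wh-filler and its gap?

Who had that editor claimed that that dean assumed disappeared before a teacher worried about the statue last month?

"who" is extracted from the subject of "disappeared".
Boundaries crossed, outermost first: [that], [Ø] — 2 in total.

2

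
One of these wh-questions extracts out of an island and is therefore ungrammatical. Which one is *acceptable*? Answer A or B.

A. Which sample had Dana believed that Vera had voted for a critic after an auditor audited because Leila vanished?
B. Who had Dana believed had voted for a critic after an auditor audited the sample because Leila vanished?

B

In A, the wh-phrase is extracted from inside an adjunct island (introduced by "after"), which blocks movement.
In B, the extraction path crosses only that-complement boundaries, which are transparent.
So B is grammatical.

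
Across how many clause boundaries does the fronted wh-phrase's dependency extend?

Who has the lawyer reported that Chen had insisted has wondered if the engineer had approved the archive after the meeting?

"who" is extracted from the subject of "wondered".
Boundaries crossed, outermost first: [that], [Ø] — 2 in total.

2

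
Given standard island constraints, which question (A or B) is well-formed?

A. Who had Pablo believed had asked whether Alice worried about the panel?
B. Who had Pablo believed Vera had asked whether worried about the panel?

A

In B, the wh-phrase is extracted from inside a wh-island (introduced by "whether"), which blocks movement.
In A, the extraction path crosses only that-complement boundaries, which are transparent.
So A is grammatical.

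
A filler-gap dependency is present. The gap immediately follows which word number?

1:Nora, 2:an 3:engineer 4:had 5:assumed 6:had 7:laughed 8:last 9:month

5

The displaced element is "Nora" (word 1).
It is linked across 1 clause boundary (Ø).
It functions as the subject of "laughed", so the gap sits immediately after word 5 ("assumed").
Base order: An engineer had assumed that Nora had laughed last month.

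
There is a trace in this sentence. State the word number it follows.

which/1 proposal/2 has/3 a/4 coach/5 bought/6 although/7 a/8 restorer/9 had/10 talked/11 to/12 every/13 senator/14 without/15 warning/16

The displaced element is "which proposal" (word 2).
It functions as the direct object of "bought", so the gap sits immediately after word 6 ("bought").
Base order: A coach has bought which proposal although a restorer had talked to every senator without warning.

6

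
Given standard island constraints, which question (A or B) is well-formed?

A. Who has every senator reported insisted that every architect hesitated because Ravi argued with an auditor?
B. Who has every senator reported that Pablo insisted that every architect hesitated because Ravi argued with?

A

In B, the wh-phrase is extracted from inside an adjunct island (introduced by "because"), which blocks movement.
In A, the extraction path crosses only that-complement boundaries, which are transparent.
So A is grammatical.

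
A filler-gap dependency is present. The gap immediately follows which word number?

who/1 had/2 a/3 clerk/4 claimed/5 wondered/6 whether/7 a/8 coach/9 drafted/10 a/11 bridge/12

5

The displaced element is "who" (word 1).
It is linked across 1 clause boundary (Ø).
It functions as the subject of "wondered", so the gap sits immediately after word 5 ("claimed").
Base order: A clerk had claimed who wondered whether a coach drafted a bridge.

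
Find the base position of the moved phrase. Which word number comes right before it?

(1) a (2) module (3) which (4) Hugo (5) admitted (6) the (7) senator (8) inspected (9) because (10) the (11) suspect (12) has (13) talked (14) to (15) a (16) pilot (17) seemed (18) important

8

The displaced element is "a module" (word 2).
It is linked across 1 clause boundary (Ø).
It functions as the direct object of "inspected", so the gap sits immediately after word 8 ("inspected").
Base order: Hugo admitted the senator inspected a module because the suspect has talked to a pilot.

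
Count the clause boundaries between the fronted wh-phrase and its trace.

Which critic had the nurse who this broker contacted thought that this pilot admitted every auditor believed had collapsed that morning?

"which critic" is extracted from the subject of "collapsed".
Boundaries crossed, outermost first: [that], [Ø], [Ø] — 3 in total.

3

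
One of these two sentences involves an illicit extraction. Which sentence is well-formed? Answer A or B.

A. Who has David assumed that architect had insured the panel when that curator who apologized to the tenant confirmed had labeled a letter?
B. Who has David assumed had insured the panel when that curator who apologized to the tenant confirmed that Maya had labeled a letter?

B

In A, the wh-phrase is extracted from inside an adjunct island (introduced by "when"), which blocks movement.
In B, the extraction path crosses only that-complement boundaries, which are transparent.
So B is grammatical.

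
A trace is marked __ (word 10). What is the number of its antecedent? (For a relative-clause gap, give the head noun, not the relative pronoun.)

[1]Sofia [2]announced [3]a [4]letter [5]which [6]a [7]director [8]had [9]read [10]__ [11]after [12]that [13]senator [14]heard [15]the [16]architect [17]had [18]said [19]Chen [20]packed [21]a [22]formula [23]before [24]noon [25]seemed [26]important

4

The gap at 10 is the object of "read", inside a relative clause.
The relative pronoun is "which" (word 5); it is bound by the head noun immediately before it.
Its filler is the head noun "letter", at word 4.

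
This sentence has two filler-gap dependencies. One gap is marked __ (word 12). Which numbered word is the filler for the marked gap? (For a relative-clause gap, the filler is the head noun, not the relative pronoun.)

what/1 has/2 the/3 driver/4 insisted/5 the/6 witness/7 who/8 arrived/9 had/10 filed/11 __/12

The marked gap is the direct object of "filed".
Its filler is the fronted wh-phrase "what", at word 1.
(The other dependency links word 7 to a gap after word 8.)

1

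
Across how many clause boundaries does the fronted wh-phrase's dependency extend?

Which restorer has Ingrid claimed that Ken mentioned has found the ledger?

"which restorer" is extracted from the subject of "found".
Boundaries crossed, outermost first: [that], [Ø] — 2 in total.

2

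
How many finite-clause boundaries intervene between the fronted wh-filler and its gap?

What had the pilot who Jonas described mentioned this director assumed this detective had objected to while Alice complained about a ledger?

2

"what" is extracted from the PP object of "objected".
Boundaries crossed, outermost first: [Ø], [Ø] — 2 in total.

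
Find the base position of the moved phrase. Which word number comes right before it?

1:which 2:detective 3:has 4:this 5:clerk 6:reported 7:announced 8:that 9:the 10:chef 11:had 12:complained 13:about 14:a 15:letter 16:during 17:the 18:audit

The displaced element is "which detective" (word 2).
It is linked across 1 clause boundary (Ø).
It functions as the subject of "announced", so the gap sits immediately after word 6 ("reported").
Base order: This clerk has reported that which detective announced that the chef had complained about a letter during the audit.

6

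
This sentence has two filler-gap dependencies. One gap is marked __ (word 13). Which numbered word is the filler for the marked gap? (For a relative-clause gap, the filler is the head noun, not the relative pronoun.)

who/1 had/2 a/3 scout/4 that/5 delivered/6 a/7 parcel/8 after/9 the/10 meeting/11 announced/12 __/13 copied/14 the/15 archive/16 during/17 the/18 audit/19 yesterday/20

The marked gap is the subject of "copied".
Its filler is the fronted wh-phrase "who", at word 1.
(The other dependency links word 4 to a gap after word 5.)

1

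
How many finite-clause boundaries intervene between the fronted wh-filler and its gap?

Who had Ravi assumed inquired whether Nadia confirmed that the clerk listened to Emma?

"who" is extracted from the subject of "inquired".
Boundaries crossed, outermost first: [Ø] — 1 in total.

1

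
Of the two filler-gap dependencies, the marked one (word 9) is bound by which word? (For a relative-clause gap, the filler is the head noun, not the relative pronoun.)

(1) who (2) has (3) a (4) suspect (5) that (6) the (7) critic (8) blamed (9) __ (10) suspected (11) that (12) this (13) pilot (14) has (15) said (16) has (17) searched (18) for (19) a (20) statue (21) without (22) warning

The marked gap is inside the relative clause, the direct object of "blamed".
Its filler is the head noun "suspect" (via "that"), at word 4.
(The other dependency links word 1 to a gap after word 15.)

4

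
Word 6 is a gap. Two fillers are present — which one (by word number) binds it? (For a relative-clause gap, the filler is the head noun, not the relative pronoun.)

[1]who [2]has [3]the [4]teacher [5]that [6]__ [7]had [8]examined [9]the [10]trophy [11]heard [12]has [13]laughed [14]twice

The marked gap is inside the relative clause, the subject of "examined".
Its filler is the head noun "teacher" (via "that"), at word 4.
(The other dependency links word 1 to a gap after word 11.)

4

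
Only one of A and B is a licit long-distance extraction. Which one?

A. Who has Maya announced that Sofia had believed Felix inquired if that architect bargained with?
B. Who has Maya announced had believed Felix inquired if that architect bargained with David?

B

In A, the wh-phrase is extracted from inside a wh-island (introduced by "if"), which blocks movement.
In B, the extraction path crosses only that-complement boundaries, which are transparent.
So B is grammatical.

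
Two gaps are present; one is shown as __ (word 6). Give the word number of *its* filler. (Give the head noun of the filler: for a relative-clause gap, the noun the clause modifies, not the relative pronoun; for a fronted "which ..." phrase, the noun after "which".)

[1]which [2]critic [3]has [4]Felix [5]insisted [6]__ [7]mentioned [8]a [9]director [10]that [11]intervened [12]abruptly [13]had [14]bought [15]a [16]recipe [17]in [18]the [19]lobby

2

The marked gap is the subject of "mentioned".
Its filler is the fronted wh-phrase "which critic", at word 2.
(The other dependency links word 9 to a gap after word 10.)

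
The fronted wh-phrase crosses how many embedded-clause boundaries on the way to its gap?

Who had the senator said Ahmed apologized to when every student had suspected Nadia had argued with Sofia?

1

"who" is extracted from the PP object of "apologized".
Boundaries crossed, outermost first: [Ø] — 1 in total.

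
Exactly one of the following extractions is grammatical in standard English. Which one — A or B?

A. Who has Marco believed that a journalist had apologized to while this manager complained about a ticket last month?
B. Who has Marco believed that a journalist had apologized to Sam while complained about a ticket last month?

In B, the wh-phrase is extracted from inside an adjunct island (introduced by "while"), which blocks movement.
In A, the extraction path crosses only that-complement boundaries, which are transparent.
So A is grammatical.

A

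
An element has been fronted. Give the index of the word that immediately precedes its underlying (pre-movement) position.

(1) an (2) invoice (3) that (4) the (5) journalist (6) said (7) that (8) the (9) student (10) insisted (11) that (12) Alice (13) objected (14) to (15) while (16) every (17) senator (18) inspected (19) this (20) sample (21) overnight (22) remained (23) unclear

14

The displaced element is "an invoice" (word 2).
It is linked across 2 clause boundaries (that → that).
It functions as the object of the preposition "to" of "objected", so the gap sits immediately after word 14 ("to").
Base order: The journalist said that the student insisted that Alice objected to an invoice while every senator inspected this sample overnight.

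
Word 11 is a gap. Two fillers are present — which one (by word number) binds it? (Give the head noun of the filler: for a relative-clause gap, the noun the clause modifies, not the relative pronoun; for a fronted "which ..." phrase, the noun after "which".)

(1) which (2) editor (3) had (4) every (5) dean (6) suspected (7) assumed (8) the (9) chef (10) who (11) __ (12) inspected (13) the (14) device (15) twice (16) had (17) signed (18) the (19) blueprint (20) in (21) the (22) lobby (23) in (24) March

9

The marked gap is inside the relative clause, the subject of "inspected".
Its filler is the head noun "chef" (via "who"), at word 9.
(The other dependency links word 2 to a gap after word 6.)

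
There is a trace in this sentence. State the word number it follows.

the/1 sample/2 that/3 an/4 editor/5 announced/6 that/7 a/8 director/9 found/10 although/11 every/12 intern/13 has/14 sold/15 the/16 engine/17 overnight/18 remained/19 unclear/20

10

The displaced element is "the sample" (word 2).
It is linked across 1 clause boundary (that).
It functions as the direct object of "found", so the gap sits immediately after word 10 ("found").
Base order: An editor announced that a director found the sample although every intern has sold the engine overnight.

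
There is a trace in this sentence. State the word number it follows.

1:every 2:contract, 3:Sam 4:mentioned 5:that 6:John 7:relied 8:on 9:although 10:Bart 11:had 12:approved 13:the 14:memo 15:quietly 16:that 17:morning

8

The displaced element is "every contract" (word 2).
It is linked across 1 clause boundary (that).
It functions as the object of the preposition "on" of "relied", so the gap sits immediately after word 8 ("on").
Base order: Sam mentioned that John relied on every contract although Bart had approved the memo quietly that morning.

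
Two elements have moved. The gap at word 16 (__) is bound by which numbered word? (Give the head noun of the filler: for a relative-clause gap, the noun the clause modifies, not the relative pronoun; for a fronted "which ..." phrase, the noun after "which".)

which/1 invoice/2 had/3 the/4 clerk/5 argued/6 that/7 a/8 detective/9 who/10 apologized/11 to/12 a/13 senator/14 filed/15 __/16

The marked gap is the direct object of "filed".
Its filler is the fronted wh-phrase "which invoice", at word 2.
(The other dependency links word 9 to a gap after word 10.)

2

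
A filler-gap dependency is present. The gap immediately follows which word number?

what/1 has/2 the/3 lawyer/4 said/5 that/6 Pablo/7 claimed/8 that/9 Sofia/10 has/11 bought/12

12

The displaced element is "what" (word 1).
It is linked across 2 clause boundaries (that → that).
It functions as the direct object of "bought", so the gap sits immediately after word 12 ("bought").
Base order: The lawyer has said that Pablo claimed that Sofia has bought what.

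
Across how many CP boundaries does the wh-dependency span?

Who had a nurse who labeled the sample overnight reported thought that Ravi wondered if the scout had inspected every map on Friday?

"who" is extracted from the subject of "thought".
Boundaries crossed, outermost first: [Ø] — 1 in total.

1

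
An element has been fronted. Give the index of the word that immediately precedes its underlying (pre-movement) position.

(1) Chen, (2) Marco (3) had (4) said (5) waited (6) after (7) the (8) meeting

The displaced element is "Chen" (word 1).
It is linked across 1 clause boundary (Ø).
It functions as the subject of "waited", so the gap sits immediately after word 4 ("said").
Base order: Marco had said that Chen waited after the meeting.

4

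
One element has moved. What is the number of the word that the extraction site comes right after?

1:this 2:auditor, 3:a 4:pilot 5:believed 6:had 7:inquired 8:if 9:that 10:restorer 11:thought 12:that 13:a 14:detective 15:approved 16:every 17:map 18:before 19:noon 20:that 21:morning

5

The displaced element is "this auditor" (word 2).
It is linked across 1 clause boundary (Ø).
It functions as the subject of "inquired", so the gap sits immediately after word 5 ("believed").
Base order: A pilot believed that this auditor had inquired if that restorer thought that a detective approved every map before noon that morning.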